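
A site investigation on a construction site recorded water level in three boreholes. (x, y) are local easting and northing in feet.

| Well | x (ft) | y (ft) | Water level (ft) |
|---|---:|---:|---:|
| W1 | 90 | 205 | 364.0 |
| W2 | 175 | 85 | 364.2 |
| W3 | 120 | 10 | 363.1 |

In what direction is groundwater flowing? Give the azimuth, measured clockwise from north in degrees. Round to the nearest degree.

Taking W1 as reference: W2−W1 = (85, -120, +0.2); W3−W1 = (30, -195, -0.9).
Determinant of the coordinate differences = 85·(-195) − 30·(-120) = -12975.
∂h/∂x = [(+0.2)·(-195) − (-0.9)·(-120)] / -12975 = +0.01133
∂h/∂y = [85·(-0.9) − 30·(+0.2)] / -12975 = +0.006358
Flow direction (−∇h) has components (-0.01133 E, -0.006358 N).
Azimuth = atan2(E, N) = atan2(-0.01133, -0.006358) = 240.7° ≈ 241°.

241°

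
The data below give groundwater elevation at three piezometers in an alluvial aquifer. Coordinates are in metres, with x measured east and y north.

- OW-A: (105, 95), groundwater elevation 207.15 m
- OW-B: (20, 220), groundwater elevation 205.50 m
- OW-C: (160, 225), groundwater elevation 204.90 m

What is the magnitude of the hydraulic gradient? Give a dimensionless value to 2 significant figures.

0.016

With h = a·x + b·y + c and OW-A as origin, the differences give:
  (-85)·a + 125·b = -1.65
  55·a + 130·b = -2.25
Eliminate b (×130 and ×125, subtract): -17925·a = 66.750 → a = ∂h/∂x = -0.003724
Back-substitute: b = ∂h/∂y = -0.01573.
|∇h| = √(-0.003724² + -0.01573²) = 0.01616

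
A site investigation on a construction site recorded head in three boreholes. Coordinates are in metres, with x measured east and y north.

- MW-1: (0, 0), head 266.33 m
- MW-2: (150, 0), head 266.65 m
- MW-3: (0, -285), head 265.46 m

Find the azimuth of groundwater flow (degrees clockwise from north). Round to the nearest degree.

∂h/∂x = (266.65 − 266.33) / (150 − 0) = +0.002133
∂h/∂y = (265.46 − 266.33) / (-285 − 0) = +0.003053
Flow direction (−∇h) has components (-0.002133 E, -0.003053 N).
Azimuth = atan2(E, N) = atan2(-0.002133, -0.003053) = 214.9° ≈ 215°.

215°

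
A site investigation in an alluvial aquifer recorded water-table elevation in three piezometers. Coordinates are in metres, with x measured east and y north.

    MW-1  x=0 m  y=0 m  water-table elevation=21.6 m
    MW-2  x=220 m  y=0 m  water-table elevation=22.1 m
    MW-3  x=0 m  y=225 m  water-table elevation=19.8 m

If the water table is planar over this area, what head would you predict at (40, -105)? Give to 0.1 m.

∂h/∂x = (22.1 − 21.6) / (220 − 0) = +0.002273
∂h/∂y = (19.8 − 21.6) / (225 − 0) = -0.008000
h(40, -105) = 21.6 + (+0.002273)·(40) + (-0.008000)·(-105) = 21.6 +0.091 +0.840 = 22.531 m.

22.5 m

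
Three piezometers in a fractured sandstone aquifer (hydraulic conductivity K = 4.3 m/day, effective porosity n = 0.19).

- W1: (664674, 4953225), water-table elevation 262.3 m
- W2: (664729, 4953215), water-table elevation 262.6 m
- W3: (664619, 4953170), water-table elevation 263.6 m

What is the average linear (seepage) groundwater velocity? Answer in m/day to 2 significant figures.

Taking W1 as reference: W2−W1 = (55, -10, +0.3); W3−W1 = (-55, -55, +1.3).
Solve a·Δx + b·Δy = Δh: det = 55·(-55) − (-55)·(-10) = -3575.
∂h/∂x = [(+0.3)·(-55) − (+1.3)·(-10)] / -3575 = +0.0009790
∂h/∂y = [55·(+1.3) − (-55)·(+0.3)] / -3575 = -0.02462
|∇h| = √(0.0009790² + -0.02462²) = 0.02464
Seepage velocity v = K·i/n = 4.3 × 0.02464 / 0.19 = 0.5576 m/day.

0.56 m/day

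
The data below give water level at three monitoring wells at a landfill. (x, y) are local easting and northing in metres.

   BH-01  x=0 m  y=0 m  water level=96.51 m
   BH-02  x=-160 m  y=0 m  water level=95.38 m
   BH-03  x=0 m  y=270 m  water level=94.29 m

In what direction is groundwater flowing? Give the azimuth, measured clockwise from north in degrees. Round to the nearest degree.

∂h/∂x = (95.38 − 96.51) / (-160 − 0) = +0.007063
∂h/∂y = (94.29 − 96.51) / (270 − 0) = -0.008222
Flow direction (−∇h) has components (-0.007063 E, +0.008222 N).
Azimuth = atan2(E, N) = atan2(-0.007063, +0.008222) = 319.3° ≈ 319°.

319°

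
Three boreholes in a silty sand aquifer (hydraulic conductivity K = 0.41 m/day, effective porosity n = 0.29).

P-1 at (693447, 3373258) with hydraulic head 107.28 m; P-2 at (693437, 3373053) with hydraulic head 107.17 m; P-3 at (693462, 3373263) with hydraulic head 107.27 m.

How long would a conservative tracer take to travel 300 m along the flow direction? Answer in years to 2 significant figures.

560 years

With h = a·x + b·y + c and P-1 as origin, the differences give:
  (-10)·a + (-205)·b = -0.11
  15·a + 5·b = -0.01
Eliminate b (×5 and ×(-205), subtract): 3025·a = -2.600 → a = ∂h/∂x = -0.0008595
Back-substitute: b = ∂h/∂y = +0.0005785.
|∇h| = √(-0.0008595² + 0.0005785²) = 0.001036
Seepage velocity v = K·i/n = 0.41 × 0.001036 / 0.29 = 0.001465 m/day.
t = 300 / 0.001465 = 2.048e+05 days = 561 years.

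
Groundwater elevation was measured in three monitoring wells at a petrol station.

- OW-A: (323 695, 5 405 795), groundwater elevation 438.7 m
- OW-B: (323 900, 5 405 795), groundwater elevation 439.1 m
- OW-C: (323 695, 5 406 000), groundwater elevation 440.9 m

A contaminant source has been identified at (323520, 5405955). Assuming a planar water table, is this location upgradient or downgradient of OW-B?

upgradient

∂h/∂x = (439.1 − 438.7) / (323900 − 323695) = +0.001951
∂h/∂y = (440.9 − 438.7) / (5406000 − 5405795) = +0.01073
Head at (323520, 5405955) = 438.7 + (+0.001951)·(-175) + (+0.01073)·(160) = 440.08 m.
That is higher than the 439.1 m at OW-B, so the point is upgradient.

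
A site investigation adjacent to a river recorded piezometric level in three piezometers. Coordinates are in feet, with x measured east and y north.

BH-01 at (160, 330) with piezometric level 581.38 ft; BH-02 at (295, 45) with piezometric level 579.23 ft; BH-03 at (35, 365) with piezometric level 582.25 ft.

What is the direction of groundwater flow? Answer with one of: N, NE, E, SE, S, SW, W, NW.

SE

Three-point gradient (reference BH-01): Δ to BH-02 = (135, -285, -2.15), Δ to BH-03 = (-125, 35, +0.87).
∂h/∂x = -0.005589, ∂h/∂y = +0.004896 (det = -30900).
Flow = −∇h = (+0.005589 east, -0.004896 north), which points southeast.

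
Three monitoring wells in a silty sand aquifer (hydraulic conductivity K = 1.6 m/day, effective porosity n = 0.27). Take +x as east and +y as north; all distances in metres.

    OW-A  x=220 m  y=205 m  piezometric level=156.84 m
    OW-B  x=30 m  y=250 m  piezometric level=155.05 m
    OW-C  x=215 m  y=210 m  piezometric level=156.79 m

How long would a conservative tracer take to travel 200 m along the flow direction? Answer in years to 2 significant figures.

Taking OW-A as reference: OW-B−OW-A = (-190, 45, -1.79); OW-C−OW-A = (-5, 5, -0.05).
Solve a·Δx + b·Δy = Δh: det = (-190)·5 − (-5)·45 = -725.
∂h/∂x = [(-1.79)·5 − (-0.05)·45] / -725 = +0.009241
∂h/∂y = [(-190)·(-0.05) − (-5)·(-1.79)] / -725 = -0.0007586
|∇h| = √(0.009241² + -0.0007586²) = 0.009272
Seepage velocity v = K·i/n = 1.6 × 0.009272 / 0.27 = 0.05495 m/day.
t = 200 / 0.05495 = 3640 days = 9.97 years.

10.0 years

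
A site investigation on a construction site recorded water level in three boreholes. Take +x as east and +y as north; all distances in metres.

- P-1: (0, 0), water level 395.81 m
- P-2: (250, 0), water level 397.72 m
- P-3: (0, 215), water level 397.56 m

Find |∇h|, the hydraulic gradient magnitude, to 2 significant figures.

∂h/∂x = (397.72 − 395.81) / (250 − 0) = +0.007640
∂h/∂y = (397.56 − 395.81) / (215 − 0) = +0.008140
|∇h| = √(0.007640² + 0.008140²) = 0.01116

0.011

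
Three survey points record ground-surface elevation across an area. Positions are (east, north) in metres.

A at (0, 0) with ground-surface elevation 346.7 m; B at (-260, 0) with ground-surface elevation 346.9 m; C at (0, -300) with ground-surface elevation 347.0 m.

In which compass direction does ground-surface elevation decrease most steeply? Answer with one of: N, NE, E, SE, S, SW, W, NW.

∂z/∂x = (346.9 − 346.7) / (-260 − 0) = -0.0007692
∂z/∂y = (347.0 − 346.7) / (-300 − 0) = -0.001000
Steepest decrease is along −∇f = (+0.0007692 E, +0.001000 N) → northeast.

NE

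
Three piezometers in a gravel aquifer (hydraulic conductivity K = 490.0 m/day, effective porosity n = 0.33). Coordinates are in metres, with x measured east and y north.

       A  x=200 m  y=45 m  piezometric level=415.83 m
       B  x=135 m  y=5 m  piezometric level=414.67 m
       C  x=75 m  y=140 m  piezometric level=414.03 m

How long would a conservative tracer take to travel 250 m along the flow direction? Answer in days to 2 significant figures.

10 days

Differences from A: to B (Δx, Δy, Δh) = (-65, -40, -1.16); to C = (-125, 95, -1.80).
Determinant of the coordinate differences = (-65)·95 − (-125)·(-40) = -11175.
∂h/∂x = [(-1.16)·95 − (-1.80)·(-40)] / -11175 = +0.01630
∂h/∂y = [(-65)·(-1.80) − (-125)·(-1.16)] / -11175 = +0.002506
|∇h| = √(0.01630² + 0.002506²) = 0.01649
Seepage velocity v = K·i/n = 490.0 × 0.01649 / 0.33 = 24.49 m/day.
t = 250 / 24.49 = 10.21 days.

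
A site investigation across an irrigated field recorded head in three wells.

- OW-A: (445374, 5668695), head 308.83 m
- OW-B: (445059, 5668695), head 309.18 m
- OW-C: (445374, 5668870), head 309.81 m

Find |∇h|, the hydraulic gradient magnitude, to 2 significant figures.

0.0057

∂h/∂x = (309.18 − 308.83) / (445059 − 445374) = -0.001111
∂h/∂y = (309.81 − 308.83) / (5668870 − 5668695) = +0.005600
|∇h| = √(-0.001111² + 0.005600²) = 0.005709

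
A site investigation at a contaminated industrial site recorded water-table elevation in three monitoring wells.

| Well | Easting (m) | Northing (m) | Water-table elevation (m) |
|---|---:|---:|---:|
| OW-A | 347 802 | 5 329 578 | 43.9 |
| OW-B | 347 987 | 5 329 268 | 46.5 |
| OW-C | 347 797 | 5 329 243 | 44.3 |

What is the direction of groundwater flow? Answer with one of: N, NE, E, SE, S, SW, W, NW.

Three-point gradient (reference OW-A): Δ to OW-B = (185, -310, +2.6), Δ to OW-C = (-5, -335, +0.4).
∂h/∂x = +0.01176, ∂h/∂y = -0.001370 (det = -63525).
Flow = −∇h = (-0.01176 east, +0.001370 north), which points west.

W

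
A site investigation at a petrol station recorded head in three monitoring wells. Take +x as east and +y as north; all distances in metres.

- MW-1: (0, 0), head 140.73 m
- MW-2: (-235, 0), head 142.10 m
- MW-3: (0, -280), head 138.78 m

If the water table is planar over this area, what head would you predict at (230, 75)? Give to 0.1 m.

139.9 m

∂h/∂x = (142.10 − 140.73) / (-235 − 0) = -0.005830
∂h/∂y = (138.78 − 140.73) / (-280 − 0) = +0.006964
h(230, 75) = 140.73 + (-0.005830)·(230) + (+0.006964)·(75) = 140.73 -1.341 +0.522 = 139.911 m.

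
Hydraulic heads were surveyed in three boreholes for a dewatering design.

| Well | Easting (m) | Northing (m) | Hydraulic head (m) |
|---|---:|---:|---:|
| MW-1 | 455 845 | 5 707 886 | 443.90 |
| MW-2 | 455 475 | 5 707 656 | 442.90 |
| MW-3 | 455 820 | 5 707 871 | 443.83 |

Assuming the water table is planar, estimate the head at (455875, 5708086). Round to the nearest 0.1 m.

443.2 m

With h = a·x + b·y + c and MW-1 as origin, the differences give:
  (-370)·a + (-230)·b = -1.00
  (-25)·a + (-15)·b = -0.07
Eliminate b (×(-15) and ×(-230), subtract): -200·a = -1.100 → a = ∂h/∂x = +0.005500
Back-substitute: b = ∂h/∂y = -0.004500.
h(455875, 5708086) = 443.90 + (+0.005500)·(30) + (-0.004500)·(200) = 443.90 +0.165 -0.900 = 443.165 m.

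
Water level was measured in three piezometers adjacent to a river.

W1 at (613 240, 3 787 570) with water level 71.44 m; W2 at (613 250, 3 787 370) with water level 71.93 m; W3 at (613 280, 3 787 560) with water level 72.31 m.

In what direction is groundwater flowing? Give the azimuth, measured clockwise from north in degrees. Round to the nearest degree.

With h = a·x + b·y + c and W1 as origin, the differences give:
  10·a + (-200)·b = +0.49
  40·a + (-10)·b = +0.87
Eliminate b (×(-10) and ×(-200), subtract): 7900·a = 169.100 → a = ∂h/∂x = +0.02141
Back-substitute: b = ∂h/∂y = -0.001380.
Flow direction (−∇h) has components (-0.02141 E, +0.001380 N).
Azimuth = atan2(E, N) = atan2(-0.02141, +0.001380) = 273.7° ≈ 274°.

274°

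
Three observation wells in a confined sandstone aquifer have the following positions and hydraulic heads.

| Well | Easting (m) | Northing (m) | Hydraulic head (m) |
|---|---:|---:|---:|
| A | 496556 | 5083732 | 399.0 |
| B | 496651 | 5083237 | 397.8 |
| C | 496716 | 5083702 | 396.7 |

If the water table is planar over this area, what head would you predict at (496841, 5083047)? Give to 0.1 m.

With h = a·x + b·y + c and A as origin, the differences give:
  95·a + (-495)·b = -1.2
  160·a + (-30)·b = -2.3
Eliminate b (×(-30) and ×(-495), subtract): 76350·a = -1102.50 → a = ∂h/∂x = -0.01444
Back-substitute: b = ∂h/∂y = -0.0003471.
h(496841, 5083047) = 399.0 + (-0.01444)·(285) + (-0.0003471)·(-685) = 399.0 -4.115 +0.238 = 395.122 m.

395.1 m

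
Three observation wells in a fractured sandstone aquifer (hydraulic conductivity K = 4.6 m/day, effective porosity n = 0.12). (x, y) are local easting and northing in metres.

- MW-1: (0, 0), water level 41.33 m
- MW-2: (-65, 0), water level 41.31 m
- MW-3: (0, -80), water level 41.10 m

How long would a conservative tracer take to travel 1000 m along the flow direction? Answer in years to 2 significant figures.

25 years

∂h/∂x = (41.31 − 41.33) / (-65 − 0) = +0.0003077
∂h/∂y = (41.10 − 41.33) / (-80 − 0) = +0.002875
|∇h| = √(0.0003077² + 0.002875²) = 0.002891
Seepage velocity v = K·i/n = 4.6 × 0.002891 / 0.12 = 0.1108 m/day.
t = 1000 / 0.1108 = 9025 days = 24.7 years.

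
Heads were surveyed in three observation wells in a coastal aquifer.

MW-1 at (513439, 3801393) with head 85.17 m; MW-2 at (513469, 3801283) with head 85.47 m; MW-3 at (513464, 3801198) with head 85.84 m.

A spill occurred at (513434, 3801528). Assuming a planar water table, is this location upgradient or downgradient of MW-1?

downgradient

Three-point gradient (reference MW-1): Δ to MW-2 = (30, -110, +0.30), Δ to MW-3 = (25, -195, +0.67).
∂h/∂x = -0.004903, ∂h/∂y = -0.004065 (det = -3100).
Head at (513434, 3801528) = 85.17 + (-0.004903)·(-5) + (-0.004065)·(135) = 84.65 m.
That is lower than the 85.17 m at MW-1, so the point is downgradient.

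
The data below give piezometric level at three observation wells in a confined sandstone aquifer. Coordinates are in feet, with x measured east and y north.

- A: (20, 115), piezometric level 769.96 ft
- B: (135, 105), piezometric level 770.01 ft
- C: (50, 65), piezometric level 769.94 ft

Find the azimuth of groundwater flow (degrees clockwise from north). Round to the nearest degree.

215°

Differences from A: to B (Δx, Δy, Δh) = (115, -10, +0.05); to C = (30, -50, -0.02).
Solve a·Δx + b·Δy = Δh: det = 115·(-50) − 30·(-10) = -5450.
∂h/∂x = [(+0.05)·(-50) − (-0.02)·(-10)] / -5450 = +0.0004954
∂h/∂y = [115·(-0.02) − 30·(+0.05)] / -5450 = +0.0006972
Flow direction (−∇h) has components (-0.0004954 E, -0.0006972 N).
Azimuth = atan2(E, N) = atan2(-0.0004954, -0.0006972) = 215.4° ≈ 215°.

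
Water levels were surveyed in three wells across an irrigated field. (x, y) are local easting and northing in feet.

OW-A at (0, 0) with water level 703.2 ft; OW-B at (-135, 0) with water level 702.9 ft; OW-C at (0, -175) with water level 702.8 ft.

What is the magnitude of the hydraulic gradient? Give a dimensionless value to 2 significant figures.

∂h/∂x = (702.9 − 703.2) / (-135 − 0) = +0.002222
∂h/∂y = (702.8 − 703.2) / (-175 − 0) = +0.002286
|∇h| = √(0.002222² + 0.002286²) = 0.003188

0.0032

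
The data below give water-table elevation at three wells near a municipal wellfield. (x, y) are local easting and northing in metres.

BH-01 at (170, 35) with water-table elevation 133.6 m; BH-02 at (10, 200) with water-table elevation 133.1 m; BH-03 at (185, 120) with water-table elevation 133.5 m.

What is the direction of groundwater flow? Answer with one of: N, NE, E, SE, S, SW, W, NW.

With h = a·x + b·y + c and BH-01 as origin, the differences give:
  (-160)·a + 165·b = -0.5
  15·a + 85·b = -0.1
Eliminate b (×85 and ×165, subtract): -16075·a = -26.00 → a = ∂h/∂x = +0.001617
Back-substitute: b = ∂h/∂y = -0.001462.
Flow = −∇h = (-0.001617 east, +0.001462 north), which points northwest.

NW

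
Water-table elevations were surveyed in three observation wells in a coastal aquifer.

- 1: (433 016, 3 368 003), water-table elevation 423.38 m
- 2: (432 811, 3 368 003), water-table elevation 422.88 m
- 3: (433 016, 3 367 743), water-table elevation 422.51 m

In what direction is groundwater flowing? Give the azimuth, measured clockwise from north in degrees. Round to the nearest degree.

∂h/∂x = (422.88 − 423.38) / (432811 − 433016) = +0.002439
∂h/∂y = (422.51 − 423.38) / (3367743 − 3368003) = +0.003346
Flow direction (−∇h) has components (-0.002439 E, -0.003346 N).
Azimuth = atan2(E, N) = atan2(-0.002439, -0.003346) = 216.1° ≈ 216°.

216°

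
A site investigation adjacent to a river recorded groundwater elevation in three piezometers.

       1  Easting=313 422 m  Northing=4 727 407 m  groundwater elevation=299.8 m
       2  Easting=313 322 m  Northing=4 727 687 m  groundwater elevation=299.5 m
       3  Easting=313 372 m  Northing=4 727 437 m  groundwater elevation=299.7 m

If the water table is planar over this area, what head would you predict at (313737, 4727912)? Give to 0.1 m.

Taking 1 as reference: 2−1 = (-100, 280, -0.3); 3−1 = (-50, 30, -0.1).
Solve a·Δx + b·Δy = Δh: det = (-100)·30 − (-50)·280 = 11000.
∂h/∂x = [(-0.3)·30 − (-0.1)·280] / 11000 = +0.001727
∂h/∂y = [(-100)·(-0.1) − (-50)·(-0.3)] / 11000 = -0.0004545
h(313737, 4727912) = 299.8 + (+0.001727)·(315) + (-0.0004545)·(505) = 299.8 +0.544 -0.230 = 300.115 m.

300.1 m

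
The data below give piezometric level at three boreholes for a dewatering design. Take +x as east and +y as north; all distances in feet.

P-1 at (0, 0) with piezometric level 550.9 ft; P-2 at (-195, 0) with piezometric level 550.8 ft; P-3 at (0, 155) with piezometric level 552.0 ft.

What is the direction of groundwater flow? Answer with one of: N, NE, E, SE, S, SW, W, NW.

∂h/∂x = (550.8 − 550.9) / (-195 − 0) = +0.0005128
∂h/∂y = (552.0 − 550.9) / (155 − 0) = +0.007097
Flow = −∇h = (-0.0005128 east, -0.007097 north), which points south.

S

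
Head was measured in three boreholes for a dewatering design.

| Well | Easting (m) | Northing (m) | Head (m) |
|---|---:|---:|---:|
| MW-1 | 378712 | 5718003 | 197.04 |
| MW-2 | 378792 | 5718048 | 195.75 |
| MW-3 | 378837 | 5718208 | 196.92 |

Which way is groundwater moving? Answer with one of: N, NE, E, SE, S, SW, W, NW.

Differences from MW-1: to MW-2 (Δx, Δy, Δh) = (80, 45, -1.29); to MW-3 = (125, 205, -0.12).
Determinant of the coordinate differences = 80·205 − 125·45 = 10775.
∂h/∂x = [(-1.29)·205 − (-0.12)·45] / 10775 = -0.02404
∂h/∂y = [80·(-0.12) − 125·(-1.29)] / 10775 = +0.01407
Flow = −∇h = (+0.02404 east, -0.01407 north), which points southeast.

SE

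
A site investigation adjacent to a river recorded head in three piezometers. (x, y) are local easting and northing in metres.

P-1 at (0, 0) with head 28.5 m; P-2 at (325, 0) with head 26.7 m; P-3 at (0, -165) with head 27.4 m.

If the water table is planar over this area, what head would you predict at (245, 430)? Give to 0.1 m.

∂h/∂x = (26.7 − 28.5) / (325 − 0) = -0.005538
∂h/∂y = (27.4 − 28.5) / (-165 − 0) = +0.006667
h(245, 430) = 28.5 + (-0.005538)·(245) + (+0.006667)·(430) = 28.5 -1.357 +2.867 = 30.010 m.

30.0 m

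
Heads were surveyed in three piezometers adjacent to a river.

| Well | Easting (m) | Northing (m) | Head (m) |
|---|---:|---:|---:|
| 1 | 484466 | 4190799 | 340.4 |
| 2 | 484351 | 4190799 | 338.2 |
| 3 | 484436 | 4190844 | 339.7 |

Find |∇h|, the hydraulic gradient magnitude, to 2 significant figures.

Taking 1 as reference: 2−1 = (-115, 0, -2.2); 3−1 = (-30, 45, -0.7).
Solve a·Δx + b·Δy = Δh: det = (-115)·45 − (-30)·0 = -5175.
∂h/∂x = [(-2.2)·45 − (-0.7)·0] / -5175 = +0.01913
∂h/∂y = [(-115)·(-0.7) − (-30)·(-2.2)] / -5175 = -0.002802
|∇h| = √(0.01913² + -0.002802²) = 0.01933

0.019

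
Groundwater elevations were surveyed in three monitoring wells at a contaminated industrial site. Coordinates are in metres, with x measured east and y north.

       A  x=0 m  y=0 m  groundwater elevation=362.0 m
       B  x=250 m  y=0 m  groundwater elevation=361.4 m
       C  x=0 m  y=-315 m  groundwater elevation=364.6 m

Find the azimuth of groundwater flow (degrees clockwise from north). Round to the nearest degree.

016°

∂h/∂x = (361.4 − 362.0) / (250 − 0) = -0.002400
∂h/∂y = (364.6 − 362.0) / (-315 − 0) = -0.008254
Flow direction (−∇h) has components (+0.002400 E, +0.008254 N).
Azimuth = atan2(E, N) = atan2(+0.002400, +0.008254) = 16.2° ≈ 016°.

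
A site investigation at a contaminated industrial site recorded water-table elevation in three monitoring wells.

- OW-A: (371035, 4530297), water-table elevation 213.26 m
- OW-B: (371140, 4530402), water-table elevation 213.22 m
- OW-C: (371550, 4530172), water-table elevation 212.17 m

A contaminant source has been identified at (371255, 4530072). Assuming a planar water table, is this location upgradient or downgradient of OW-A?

downgradient

With h = a·x + b·y + c and OW-A as origin, the differences give:
  105·a + 105·b = -0.04
  515·a + (-125)·b = -1.09
Eliminate b (×(-125) and ×105, subtract): -67200·a = 119.450 → a = ∂h/∂x = -0.001778
Back-substitute: b = ∂h/∂y = +0.001397.
Head at (371255, 4530072) = 213.26 + (-0.001778)·(220) + (+0.001397)·(-225) = 212.55 m.
That is lower than the 213.26 m at OW-A, so the point is downgradient.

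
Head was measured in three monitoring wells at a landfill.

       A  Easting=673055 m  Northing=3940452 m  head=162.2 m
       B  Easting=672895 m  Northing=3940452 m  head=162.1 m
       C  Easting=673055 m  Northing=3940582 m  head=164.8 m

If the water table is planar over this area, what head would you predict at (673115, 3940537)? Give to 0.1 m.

163.9 m

∂h/∂x = (162.1 − 162.2) / (672895 − 673055) = +0.0006250
∂h/∂y = (164.8 − 162.2) / (3940582 − 3940452) = +0.02000
h(673115, 3940537) = 162.2 + (+0.0006250)·(60) + (+0.02000)·(85) = 162.2 +0.037 +1.700 = 163.938 m.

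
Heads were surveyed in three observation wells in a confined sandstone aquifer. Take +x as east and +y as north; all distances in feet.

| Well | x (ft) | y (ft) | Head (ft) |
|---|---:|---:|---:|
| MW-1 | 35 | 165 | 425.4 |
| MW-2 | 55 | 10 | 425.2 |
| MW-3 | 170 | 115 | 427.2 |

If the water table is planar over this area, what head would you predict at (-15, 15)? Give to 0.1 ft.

424.2 ft

Differences from MW-1: to MW-2 (Δx, Δy, Δh) = (20, -155, -0.2); to MW-3 = (135, -50, +1.8).
Determinant of the coordinate differences = 20·(-50) − 135·(-155) = 19925.
∂h/∂x = [(-0.2)·(-50) − (+1.8)·(-155)] / 19925 = +0.01450
∂h/∂y = [20·(+1.8) − 135·(-0.2)] / 19925 = +0.003162
h(-15, 15) = 425.4 + (+0.01450)·(-50) + (+0.003162)·(-150) = 425.4 -0.725 -0.474 = 424.201 ft.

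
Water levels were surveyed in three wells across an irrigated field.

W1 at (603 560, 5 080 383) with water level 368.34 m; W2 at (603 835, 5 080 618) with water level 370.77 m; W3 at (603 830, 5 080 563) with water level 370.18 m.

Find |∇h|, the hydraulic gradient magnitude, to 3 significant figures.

Taking W1 as reference: W2−W1 = (275, 235, +2.43); W3−W1 = (270, 180, +1.84).
Solve a·Δx + b·Δy = Δh: det = 275·180 − 270·235 = -13950.
∂h/∂x = [(+2.43)·180 − (+1.84)·235] / -13950 = -0.0003584
∂h/∂y = [275·(+1.84) − 270·(+2.43)] / -13950 = +0.01076
|∇h| = √(-0.0003584² + 0.01076²) = 0.01077

0.0108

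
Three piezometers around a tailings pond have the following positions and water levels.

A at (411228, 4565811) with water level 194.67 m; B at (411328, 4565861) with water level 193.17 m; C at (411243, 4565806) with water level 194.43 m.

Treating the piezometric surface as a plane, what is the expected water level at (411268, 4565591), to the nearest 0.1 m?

193.8 m

With h = a·x + b·y + c and A as origin, the differences give:
  100·a + 50·b = -1.50
  15·a + (-5)·b = -0.24
Eliminate b (×(-5) and ×50, subtract): -1250·a = 19.500 → a = ∂h/∂x = -0.01560
Back-substitute: b = ∂h/∂y = +0.001200.
h(411268, 4565591) = 194.67 + (-0.01560)·(40) + (+0.001200)·(-220) = 194.67 -0.624 -0.264 = 193.782 m.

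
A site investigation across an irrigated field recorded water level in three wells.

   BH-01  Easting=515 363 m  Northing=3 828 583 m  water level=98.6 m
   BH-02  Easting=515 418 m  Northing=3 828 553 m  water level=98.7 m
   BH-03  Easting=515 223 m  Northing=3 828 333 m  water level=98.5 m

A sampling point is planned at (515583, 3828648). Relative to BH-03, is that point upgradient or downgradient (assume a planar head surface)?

Differences from BH-01: to BH-02 (Δx, Δy, Δh) = (55, -30, +0.1); to BH-03 = (-140, -250, -0.1).
Solve a·Δx + b·Δy = Δh: det = 55·(-250) − (-140)·(-30) = -17950.
∂h/∂x = [(+0.1)·(-250) − (-0.1)·(-30)] / -17950 = +0.001560
∂h/∂y = [55·(-0.1) − (-140)·(+0.1)] / -17950 = -0.0004735
Head at (515583, 3828648) = 98.6 + (+0.001560)·(220) + (-0.0004735)·(65) = 98.91 m.
That is higher than the 98.5 m at BH-03, so the point is upgradient.

upgradient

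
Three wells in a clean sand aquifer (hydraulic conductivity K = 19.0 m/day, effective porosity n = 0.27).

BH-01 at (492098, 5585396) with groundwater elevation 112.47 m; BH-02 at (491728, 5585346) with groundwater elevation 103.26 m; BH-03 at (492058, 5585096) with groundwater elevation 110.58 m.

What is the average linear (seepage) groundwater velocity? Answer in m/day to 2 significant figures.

Taking BH-01 as reference: BH-02−BH-01 = (-370, -50, -9.21); BH-03−BH-01 = (-40, -300, -1.89).
Determinant of the coordinate differences = (-370)·(-300) − (-40)·(-50) = 109000.
∂h/∂x = [(-9.21)·(-300) − (-1.89)·(-50)] / 109000 = +0.02448
∂h/∂y = [(-370)·(-1.89) − (-40)·(-9.21)] / 109000 = +0.003036
|∇h| = √(0.02448² + 0.003036²) = 0.02467
Seepage velocity v = K·i/n = 19.0 × 0.02467 / 0.27 = 1.736 m/day.

1.7 m/day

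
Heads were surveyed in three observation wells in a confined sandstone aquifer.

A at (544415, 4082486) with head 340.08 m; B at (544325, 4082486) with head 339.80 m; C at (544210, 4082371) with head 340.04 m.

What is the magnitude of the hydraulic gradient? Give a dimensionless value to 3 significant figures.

0.00606

Taking A as reference: B−A = (-90, 0, -0.28); C−A = (-205, -115, -0.04).
Solve a·Δx + b·Δy = Δh: det = (-90)·(-115) − (-205)·0 = 10350.
∂h/∂x = [(-0.28)·(-115) − (-0.04)·0] / 10350 = +0.003111
∂h/∂y = [(-90)·(-0.04) − (-205)·(-0.28)] / 10350 = -0.005198
|∇h| = √(0.003111² + -0.005198²) = 0.006058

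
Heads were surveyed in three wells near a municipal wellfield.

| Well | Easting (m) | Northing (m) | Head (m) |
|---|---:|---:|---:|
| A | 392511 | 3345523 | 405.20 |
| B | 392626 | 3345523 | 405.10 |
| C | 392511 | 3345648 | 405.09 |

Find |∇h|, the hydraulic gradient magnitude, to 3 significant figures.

∂h/∂x = (405.10 − 405.20) / (392626 − 392511) = -0.0008696
∂h/∂y = (405.09 − 405.20) / (3345648 − 3345523) = -0.0008800
|∇h| = √(-0.0008696² + -0.0008800²) = 0.001237

0.00124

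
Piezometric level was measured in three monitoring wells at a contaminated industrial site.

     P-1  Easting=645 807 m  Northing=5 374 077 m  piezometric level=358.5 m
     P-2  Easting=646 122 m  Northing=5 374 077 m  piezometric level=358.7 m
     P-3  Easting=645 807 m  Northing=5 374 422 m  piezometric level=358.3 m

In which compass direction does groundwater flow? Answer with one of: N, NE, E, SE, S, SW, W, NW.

∂h/∂x = (358.7 − 358.5) / (646122 − 645807) = +0.0006349
∂h/∂y = (358.3 − 358.5) / (5374422 − 5374077) = -0.0005797
Flow = −∇h = (-0.0006349 east, +0.0005797 north), which points northwest.

NW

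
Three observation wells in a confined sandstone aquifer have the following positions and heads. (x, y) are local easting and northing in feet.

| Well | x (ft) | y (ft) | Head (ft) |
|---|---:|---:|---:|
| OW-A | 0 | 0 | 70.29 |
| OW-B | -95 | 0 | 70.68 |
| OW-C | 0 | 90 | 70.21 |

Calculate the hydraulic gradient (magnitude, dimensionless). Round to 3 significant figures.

∂h/∂x = (70.68 − 70.29) / (-95 − 0) = -0.004105
∂h/∂y = (70.21 − 70.29) / (90 − 0) = -0.0008889
|∇h| = √(-0.004105² + -0.0008889²) = 0.0042

0.00420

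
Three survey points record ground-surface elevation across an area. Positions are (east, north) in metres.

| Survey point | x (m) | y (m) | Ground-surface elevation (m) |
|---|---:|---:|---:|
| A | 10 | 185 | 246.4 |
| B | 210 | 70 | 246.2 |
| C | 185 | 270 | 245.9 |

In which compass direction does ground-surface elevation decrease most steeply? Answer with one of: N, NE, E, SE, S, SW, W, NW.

With z = a·x + b·y + c and A as origin, the differences give:
  200·a + (-115)·b = -0.2
  175·a + 85·b = -0.5
Eliminate b (×85 and ×(-115), subtract): 37125·a = -74.50 → a = ∂z/∂x = -0.002007
Back-substitute: b = ∂z/∂y = -0.001751.
Steepest decrease is along −∇f = (+0.002007 E, +0.001751 N) → northeast.

NE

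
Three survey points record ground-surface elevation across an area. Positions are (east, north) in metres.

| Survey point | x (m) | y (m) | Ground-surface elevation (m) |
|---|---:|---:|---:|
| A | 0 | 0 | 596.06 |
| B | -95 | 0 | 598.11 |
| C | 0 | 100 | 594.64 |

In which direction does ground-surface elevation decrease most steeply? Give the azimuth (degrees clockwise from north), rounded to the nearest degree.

∂z/∂x = (598.11 − 596.06) / (-95 − 0) = -0.02158
∂z/∂y = (594.64 − 596.06) / (100 − 0) = -0.01420
Steepest decrease is along −∇f: components (+0.02158 E, +0.01420 N).
Azimuth = atan2(+0.02158, +0.01420) = 56.7° ≈ 057°.

057°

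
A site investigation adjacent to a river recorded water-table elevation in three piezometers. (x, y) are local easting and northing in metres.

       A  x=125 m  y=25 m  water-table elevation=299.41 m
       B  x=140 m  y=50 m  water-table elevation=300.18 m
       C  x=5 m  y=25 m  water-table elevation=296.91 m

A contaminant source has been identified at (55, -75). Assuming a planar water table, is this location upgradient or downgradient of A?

Three-point gradient (reference A): Δ to B = (15, 25, +0.77), Δ to C = (-120, 0, -2.50).
∂h/∂x = +0.02083, ∂h/∂y = +0.01830 (det = 3000).
Head at (55, -75) = 299.41 + (+0.02083)·(-70) + (+0.01830)·(-100) = 296.12 m.
That is lower than the 299.41 m at A, so the point is downgradient.

downgradient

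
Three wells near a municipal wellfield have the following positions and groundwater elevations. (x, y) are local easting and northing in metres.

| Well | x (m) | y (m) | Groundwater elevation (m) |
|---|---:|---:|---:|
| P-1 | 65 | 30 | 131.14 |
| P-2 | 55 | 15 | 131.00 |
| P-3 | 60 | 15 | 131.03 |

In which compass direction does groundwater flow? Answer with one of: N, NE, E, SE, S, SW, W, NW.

Taking P-1 as reference: P-2−P-1 = (-10, -15, -0.14); P-3−P-1 = (-5, -15, -0.11).
Determinant of the coordinate differences = (-10)·(-15) − (-5)·(-15) = 75.
∂h/∂x = [(-0.14)·(-15) − (-0.11)·(-15)] / 75 = +0.006000
∂h/∂y = [(-10)·(-0.11) − (-5)·(-0.14)] / 75 = +0.005333
Flow = −∇h = (-0.006000 east, -0.005333 north), which points southwest.

SW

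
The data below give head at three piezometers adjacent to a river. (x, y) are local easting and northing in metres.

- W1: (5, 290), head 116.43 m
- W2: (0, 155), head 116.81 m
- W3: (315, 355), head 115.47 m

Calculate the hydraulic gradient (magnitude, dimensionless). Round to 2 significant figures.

0.0037

With h = a·x + b·y + c and W1 as origin, the differences give:
  (-5)·a + (-135)·b = +0.38
  310·a + 65·b = -0.96
Eliminate b (×65 and ×(-135), subtract): 41525·a = -104.900 → a = ∂h/∂x = -0.002526
Back-substitute: b = ∂h/∂y = -0.002721.
|∇h| = √(-0.002526² + -0.002721²) = 0.003713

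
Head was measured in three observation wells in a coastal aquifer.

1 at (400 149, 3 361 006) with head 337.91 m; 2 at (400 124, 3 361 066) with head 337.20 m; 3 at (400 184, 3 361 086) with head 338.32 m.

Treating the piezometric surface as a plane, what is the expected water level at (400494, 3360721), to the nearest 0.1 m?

Differences from 1: to 2 (Δx, Δy, Δh) = (-25, 60, -0.71); to 3 = (35, 80, +0.41).
Solve a·Δx + b·Δy = Δh: det = (-25)·80 − 35·60 = -4100.
∂h/∂x = [(-0.71)·80 − (+0.41)·60] / -4100 = +0.01985
∂h/∂y = [(-25)·(+0.41) − 35·(-0.71)] / -4100 = -0.003561
h(400494, 3360721) = 337.91 + (+0.01985)·(345) + (-0.003561)·(-285) = 337.91 +6.850 +1.015 = 345.774 m.

345.8 m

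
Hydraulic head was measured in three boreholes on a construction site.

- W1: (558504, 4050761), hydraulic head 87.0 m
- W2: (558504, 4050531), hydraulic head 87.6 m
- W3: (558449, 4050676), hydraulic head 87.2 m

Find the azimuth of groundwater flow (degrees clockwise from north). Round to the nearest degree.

Three-point gradient (reference W1): Δ to W2 = (0, -230, +0.6), Δ to W3 = (-55, -85, +0.2).
∂h/∂x = +0.0003953, ∂h/∂y = -0.002609 (det = -12650).
Flow direction (−∇h) has components (-0.0003953 E, +0.002609 N).
Azimuth = atan2(E, N) = atan2(-0.0003953, +0.002609) = 351.4° ≈ 351°.

351°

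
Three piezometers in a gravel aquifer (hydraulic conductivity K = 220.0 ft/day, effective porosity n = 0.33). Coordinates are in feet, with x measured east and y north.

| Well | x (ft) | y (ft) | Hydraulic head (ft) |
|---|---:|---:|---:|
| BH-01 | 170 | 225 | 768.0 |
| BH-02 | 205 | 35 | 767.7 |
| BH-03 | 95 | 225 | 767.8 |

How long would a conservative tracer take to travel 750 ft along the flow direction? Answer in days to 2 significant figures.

330 days

Differences from BH-01: to BH-02 (Δx, Δy, Δh) = (35, -190, -0.3); to BH-03 = (-75, 0, -0.2).
Determinant of the coordinate differences = 35·0 − (-75)·(-190) = -14250.
∂h/∂x = [(-0.3)·0 − (-0.2)·(-190)] / -14250 = +0.002667
∂h/∂y = [35·(-0.2) − (-75)·(-0.3)] / -14250 = +0.002070
|∇h| = √(0.002667² + 0.002070²) = 0.003376
Seepage velocity v = K·i/n = 220.0 × 0.003376 / 0.33 = 2.251 ft/day.
t = 750 / 2.251 = 333.2 days.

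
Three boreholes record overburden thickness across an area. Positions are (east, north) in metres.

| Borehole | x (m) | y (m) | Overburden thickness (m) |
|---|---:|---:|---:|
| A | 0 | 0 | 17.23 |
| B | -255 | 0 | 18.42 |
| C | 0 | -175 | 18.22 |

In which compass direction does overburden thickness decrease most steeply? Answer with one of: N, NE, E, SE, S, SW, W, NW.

∂d/∂x = (18.42 − 17.23) / (-255 − 0) = -0.004667
∂d/∂y = (18.22 − 17.23) / (-175 − 0) = -0.005657
Steepest decrease is along −∇f = (+0.004667 E, +0.005657 N) → northeast.

NE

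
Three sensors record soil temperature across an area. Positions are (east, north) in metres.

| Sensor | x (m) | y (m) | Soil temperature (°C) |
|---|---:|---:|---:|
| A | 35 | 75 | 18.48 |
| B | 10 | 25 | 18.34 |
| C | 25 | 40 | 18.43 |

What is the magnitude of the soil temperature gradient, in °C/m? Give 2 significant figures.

0.0064 °C/m

Differences from A: to B (Δx, Δy, Δh) = (-25, -50, -0.14); to C = (-10, -35, -0.05).
Solve a·Δx + b·Δy = ΔT: det = (-25)·(-35) − (-10)·(-50) = 375.
∂T/∂x = [(-0.14)·(-35) − (-0.05)·(-50)] / 375 = +0.006400
∂T/∂y = [(-25)·(-0.05) − (-10)·(-0.14)] / 375 = -0.0004000
|∇f| = √(0.006400² + -0.0004000²) = 0.006412 °C/m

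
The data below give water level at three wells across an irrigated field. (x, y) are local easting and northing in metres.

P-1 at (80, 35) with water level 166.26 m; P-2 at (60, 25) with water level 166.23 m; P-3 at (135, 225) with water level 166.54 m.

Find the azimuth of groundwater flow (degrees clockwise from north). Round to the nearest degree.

216°

With h = a·x + b·y + c and P-1 as origin, the differences give:
  (-20)·a + (-10)·b = -0.03
  55·a + 190·b = +0.28
Eliminate b (×190 and ×(-10), subtract): -3250·a = -2.900 → a = ∂h/∂x = +0.0008923
Back-substitute: b = ∂h/∂y = +0.001215.
Flow direction (−∇h) has components (-0.0008923 E, -0.001215 N).
Azimuth = atan2(E, N) = atan2(-0.0008923, -0.001215) = 216.3° ≈ 216°.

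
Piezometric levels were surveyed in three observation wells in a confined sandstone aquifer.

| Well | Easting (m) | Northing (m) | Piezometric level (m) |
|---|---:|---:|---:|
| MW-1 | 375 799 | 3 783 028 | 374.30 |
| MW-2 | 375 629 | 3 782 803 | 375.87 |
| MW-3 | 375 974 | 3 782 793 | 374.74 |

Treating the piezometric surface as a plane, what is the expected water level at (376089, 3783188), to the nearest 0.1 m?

Taking MW-1 as reference: MW-2−MW-1 = (-170, -225, +1.57); MW-3−MW-1 = (175, -235, +0.44).
Solve a·Δx + b·Δy = Δh: det = (-170)·(-235) − 175·(-225) = 79325.
∂h/∂x = [(+1.57)·(-235) − (+0.44)·(-225)] / 79325 = -0.003403
∂h/∂y = [(-170)·(+0.44) − 175·(+1.57)] / 79325 = -0.004407
h(376089, 3783188) = 374.30 + (-0.003403)·(290) + (-0.004407)·(160) = 374.30 -0.987 -0.705 = 372.608 m.

372.6 m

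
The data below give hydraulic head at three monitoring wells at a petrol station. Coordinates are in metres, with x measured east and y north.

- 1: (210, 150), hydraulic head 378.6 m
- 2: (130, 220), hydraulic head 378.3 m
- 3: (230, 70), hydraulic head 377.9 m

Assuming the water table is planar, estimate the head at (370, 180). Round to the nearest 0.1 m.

381.3 m

With h = a·x + b·y + c and 1 as origin, the differences give:
  (-80)·a + 70·b = -0.3
  20·a + (-80)·b = -0.7
Eliminate b (×(-80) and ×70, subtract): 5000·a = 73.00 → a = ∂h/∂x = +0.01460
Back-substitute: b = ∂h/∂y = +0.01240.
h(370, 180) = 378.6 + (+0.01460)·(160) + (+0.01240)·(30) = 378.6 +2.336 +0.372 = 381.308 m.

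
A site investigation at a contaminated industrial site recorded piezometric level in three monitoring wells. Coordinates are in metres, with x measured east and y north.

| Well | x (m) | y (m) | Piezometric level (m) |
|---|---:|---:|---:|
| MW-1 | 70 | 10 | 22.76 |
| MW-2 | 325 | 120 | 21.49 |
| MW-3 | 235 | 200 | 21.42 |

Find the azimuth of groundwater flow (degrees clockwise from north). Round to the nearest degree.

035°

Differences from MW-1: to MW-2 (Δx, Δy, Δh) = (255, 110, -1.27); to MW-3 = (165, 190, -1.34).
Determinant of the coordinate differences = 255·190 − 165·110 = 30300.
∂h/∂x = [(-1.27)·190 − (-1.34)·110] / 30300 = -0.003099
∂h/∂y = [255·(-1.34) − 165·(-1.27)] / 30300 = -0.004361
Flow direction (−∇h) has components (+0.003099 E, +0.004361 N).
Azimuth = atan2(E, N) = atan2(+0.003099, +0.004361) = 35.4° ≈ 035°.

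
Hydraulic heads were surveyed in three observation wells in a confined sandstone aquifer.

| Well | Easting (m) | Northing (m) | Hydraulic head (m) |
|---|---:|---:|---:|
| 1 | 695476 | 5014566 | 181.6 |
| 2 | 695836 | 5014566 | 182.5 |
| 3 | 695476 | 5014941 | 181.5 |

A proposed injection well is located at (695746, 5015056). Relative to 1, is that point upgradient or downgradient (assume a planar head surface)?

∂h/∂x = (182.5 − 181.6) / (695836 − 695476) = +0.002500
∂h/∂y = (181.5 − 181.6) / (5014941 − 5014566) = -0.0002667
Head at (695746, 5015056) = 181.6 + (+0.002500)·(270) + (-0.0002667)·(490) = 182.14 m.
That is higher than the 181.6 m at 1, so the point is upgradient.

upgradient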